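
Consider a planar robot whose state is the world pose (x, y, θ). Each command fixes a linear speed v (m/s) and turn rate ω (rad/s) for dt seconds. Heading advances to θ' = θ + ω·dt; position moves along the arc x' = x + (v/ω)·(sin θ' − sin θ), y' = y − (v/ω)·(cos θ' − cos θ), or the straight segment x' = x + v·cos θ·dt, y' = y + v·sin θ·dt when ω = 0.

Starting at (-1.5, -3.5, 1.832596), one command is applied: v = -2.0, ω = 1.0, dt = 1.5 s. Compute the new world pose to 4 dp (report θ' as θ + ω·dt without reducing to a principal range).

θ' = 1.8326 + 1.0·1.5 = 3.3326
R = v/ω = -2.0/1.0 = -2.0000
x' = -1.5 + -2.0000·(sin 3.3326 − sin 1.8326) = 0.8115
y' = -3.5 − -2.0000·(cos 3.3326 − cos 1.8326) = -4.9460

(0.8115, -4.9460, 3.3326)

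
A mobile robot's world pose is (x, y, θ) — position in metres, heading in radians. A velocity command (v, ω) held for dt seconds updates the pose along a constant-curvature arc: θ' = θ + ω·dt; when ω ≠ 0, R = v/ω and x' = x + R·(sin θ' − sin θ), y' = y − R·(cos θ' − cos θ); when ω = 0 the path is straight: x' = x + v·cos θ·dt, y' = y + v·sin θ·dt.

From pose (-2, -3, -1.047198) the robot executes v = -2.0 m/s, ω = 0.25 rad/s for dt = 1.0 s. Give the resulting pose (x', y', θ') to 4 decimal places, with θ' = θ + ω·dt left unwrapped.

θ' = -1.0472 + 0.25·1.0 = -0.7972
R = v/ω = -2.0/0.25 = -8.0000
x' = -2 + -8.0000·(sin -0.7972 − sin -1.0472) = -3.2050
y' = -3 − -8.0000·(cos -0.7972 − cos -1.0472) = -1.4103

(-3.2050, -1.4103, -0.7972)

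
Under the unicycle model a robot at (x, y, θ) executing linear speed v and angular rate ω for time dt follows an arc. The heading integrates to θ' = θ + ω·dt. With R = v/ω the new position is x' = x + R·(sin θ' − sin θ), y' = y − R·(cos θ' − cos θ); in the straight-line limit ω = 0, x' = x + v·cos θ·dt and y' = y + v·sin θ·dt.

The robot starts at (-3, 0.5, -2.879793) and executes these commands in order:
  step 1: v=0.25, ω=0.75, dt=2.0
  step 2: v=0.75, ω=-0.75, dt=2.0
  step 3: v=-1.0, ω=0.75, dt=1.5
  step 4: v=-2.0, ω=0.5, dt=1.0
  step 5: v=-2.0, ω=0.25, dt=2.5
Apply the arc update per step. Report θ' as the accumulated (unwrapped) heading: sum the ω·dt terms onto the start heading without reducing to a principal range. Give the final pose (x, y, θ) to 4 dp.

(-6.0209, 5.9569, -0.6298)

step 1: θ'=-1.3798 (R=0.3333) → pose (-3.2410, 0.1147, -1.3798)
step 2: θ'=-2.8798 (R=-1.0000) → pose (-3.9640, -1.0410, -2.8798)
step 3: θ'=-1.7548 (R=-1.3333) → pose (-2.9983, 0.0029, -1.7548)
step 4: θ'=-1.2548 (R=-4.0000) → pose (-3.1288, 1.9778, -1.2548)
step 5: θ'=-0.6298 (R=-8.0000) → pose (-6.0209, 5.9569, -0.6298)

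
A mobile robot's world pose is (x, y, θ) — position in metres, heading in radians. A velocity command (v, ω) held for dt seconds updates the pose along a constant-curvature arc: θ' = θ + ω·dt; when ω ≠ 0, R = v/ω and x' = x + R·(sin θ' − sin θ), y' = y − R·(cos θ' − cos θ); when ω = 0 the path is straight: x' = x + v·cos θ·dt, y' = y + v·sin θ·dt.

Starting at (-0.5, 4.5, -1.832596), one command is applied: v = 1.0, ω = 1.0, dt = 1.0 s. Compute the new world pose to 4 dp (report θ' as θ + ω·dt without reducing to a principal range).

θ' = -1.8326 + 1.0·1.0 = -0.8326
R = v/ω = 1.0/1.0 = 1.0000
x' = -0.5 + 1.0000·(sin -0.8326 − sin -1.8326) = -0.2738
y' = 4.5 − 1.0000·(cos -0.8326 − cos -1.8326) = 3.5682

(-0.2738, 3.5682, -0.8326)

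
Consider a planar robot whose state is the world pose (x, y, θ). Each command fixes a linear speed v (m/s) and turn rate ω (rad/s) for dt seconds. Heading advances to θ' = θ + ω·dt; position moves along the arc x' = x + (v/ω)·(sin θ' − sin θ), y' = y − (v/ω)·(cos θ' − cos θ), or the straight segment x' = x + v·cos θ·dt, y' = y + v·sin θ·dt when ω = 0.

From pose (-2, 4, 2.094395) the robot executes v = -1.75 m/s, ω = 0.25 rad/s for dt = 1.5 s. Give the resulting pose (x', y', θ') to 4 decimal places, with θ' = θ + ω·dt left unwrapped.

(-0.2968, 2.0228, 2.4694)

θ' = 2.0944 + 0.25·1.5 = 2.4694
R = v/ω = -1.75/0.25 = -7.0000
x' = -2 + -7.0000·(sin 2.4694 − sin 2.0944) = -0.2968
y' = 4 − -7.0000·(cos 2.4694 − cos 2.0944) = 2.0228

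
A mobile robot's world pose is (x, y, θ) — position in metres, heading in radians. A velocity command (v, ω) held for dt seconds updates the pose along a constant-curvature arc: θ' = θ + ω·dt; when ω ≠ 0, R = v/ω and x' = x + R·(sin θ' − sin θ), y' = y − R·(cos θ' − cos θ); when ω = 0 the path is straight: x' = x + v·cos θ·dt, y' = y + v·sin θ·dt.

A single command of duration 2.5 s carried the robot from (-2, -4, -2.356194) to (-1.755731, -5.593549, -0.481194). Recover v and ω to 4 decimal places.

v = 0.7500, ω = 0.7500

Δθ = -0.481194 − -2.356194 = 1.875000
ω = Δθ/dt = 1.875000/2.5 = 0.7500
R = −Δy/(cos θ' − cos θ) = 1.0000
v = R·ω = 1.0000·0.7500 = 0.7500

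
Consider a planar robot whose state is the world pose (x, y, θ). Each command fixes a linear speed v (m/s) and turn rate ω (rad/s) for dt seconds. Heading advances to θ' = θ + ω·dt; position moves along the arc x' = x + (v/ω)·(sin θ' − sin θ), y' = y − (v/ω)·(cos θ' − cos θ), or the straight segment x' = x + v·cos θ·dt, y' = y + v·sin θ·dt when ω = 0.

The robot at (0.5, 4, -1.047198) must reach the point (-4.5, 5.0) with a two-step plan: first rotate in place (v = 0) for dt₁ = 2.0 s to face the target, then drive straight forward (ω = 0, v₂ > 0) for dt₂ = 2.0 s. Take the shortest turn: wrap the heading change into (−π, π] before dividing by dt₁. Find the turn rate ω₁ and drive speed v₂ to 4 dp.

heading to target = atan2(5−4, -4.5−0.5) = 2.9442
Δθ = wrap(2.9442 − -1.0472) = -2.2918; ω₁ = Δθ/dt₁ = -1.1459
distance = √((-4.5−0.5)² + (5−4)²) = 5.0990; v₂ = distance/dt₂ = 2.5495

ω₁ = -1.1459, v₂ = 2.5495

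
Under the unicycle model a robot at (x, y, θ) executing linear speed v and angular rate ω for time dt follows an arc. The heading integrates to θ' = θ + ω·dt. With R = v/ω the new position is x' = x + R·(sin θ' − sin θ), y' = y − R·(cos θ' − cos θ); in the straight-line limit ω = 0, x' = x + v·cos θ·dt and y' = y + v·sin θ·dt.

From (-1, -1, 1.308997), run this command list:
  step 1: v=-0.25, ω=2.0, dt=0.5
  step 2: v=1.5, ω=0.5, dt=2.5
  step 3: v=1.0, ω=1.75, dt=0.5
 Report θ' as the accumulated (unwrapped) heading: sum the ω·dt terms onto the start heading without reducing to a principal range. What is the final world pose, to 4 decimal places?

(-4.7247, -0.7582, 4.4340)

step 1: θ'=2.3090 (R=-0.1250) → pose (-0.9717, -1.1165, 2.3090)
step 2: θ'=3.5590 (R=3.0000) → pose (-4.4069, -0.3929, 3.5590)
step 3: θ'=4.4340 (R=0.5714) → pose (-4.7247, -0.7582, 4.4340)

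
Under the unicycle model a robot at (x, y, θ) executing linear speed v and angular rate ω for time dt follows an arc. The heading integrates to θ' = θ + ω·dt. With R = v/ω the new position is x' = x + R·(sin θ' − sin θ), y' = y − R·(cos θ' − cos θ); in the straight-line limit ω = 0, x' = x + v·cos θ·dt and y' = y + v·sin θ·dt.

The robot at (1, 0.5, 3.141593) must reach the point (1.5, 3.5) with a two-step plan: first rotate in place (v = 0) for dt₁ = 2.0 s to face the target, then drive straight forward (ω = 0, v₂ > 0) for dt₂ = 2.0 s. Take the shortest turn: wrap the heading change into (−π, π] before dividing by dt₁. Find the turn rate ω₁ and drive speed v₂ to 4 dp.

ω₁ = -0.8680, v₂ = 1.5207

heading to target = atan2(3.5−0.5, 1.5−1) = 1.4056
Δθ = wrap(1.4056 − 3.1416) = -1.7359; ω₁ = Δθ/dt₁ = -0.8680
distance = √((1.5−1)² + (3.5−0.5)²) = 3.0414; v₂ = distance/dt₂ = 1.5207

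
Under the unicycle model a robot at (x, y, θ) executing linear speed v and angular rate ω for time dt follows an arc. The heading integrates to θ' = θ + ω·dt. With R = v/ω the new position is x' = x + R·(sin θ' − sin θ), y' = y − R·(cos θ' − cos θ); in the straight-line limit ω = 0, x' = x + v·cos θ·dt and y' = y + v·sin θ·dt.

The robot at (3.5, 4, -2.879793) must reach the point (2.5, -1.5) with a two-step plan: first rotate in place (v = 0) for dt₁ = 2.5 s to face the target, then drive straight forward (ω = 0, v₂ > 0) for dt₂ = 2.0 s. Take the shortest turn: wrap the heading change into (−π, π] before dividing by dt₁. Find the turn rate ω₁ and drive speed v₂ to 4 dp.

ω₁ = 0.4517, v₂ = 2.7951

heading to target = atan2(-1.5−4, 2.5−3.5) = -1.7506
Δθ = wrap(-1.7506 − -2.8798) = 1.1291; ω₁ = Δθ/dt₁ = 0.4517
distance = √((2.5−3.5)² + (-1.5−4)²) = 5.5902; v₂ = distance/dt₂ = 2.7951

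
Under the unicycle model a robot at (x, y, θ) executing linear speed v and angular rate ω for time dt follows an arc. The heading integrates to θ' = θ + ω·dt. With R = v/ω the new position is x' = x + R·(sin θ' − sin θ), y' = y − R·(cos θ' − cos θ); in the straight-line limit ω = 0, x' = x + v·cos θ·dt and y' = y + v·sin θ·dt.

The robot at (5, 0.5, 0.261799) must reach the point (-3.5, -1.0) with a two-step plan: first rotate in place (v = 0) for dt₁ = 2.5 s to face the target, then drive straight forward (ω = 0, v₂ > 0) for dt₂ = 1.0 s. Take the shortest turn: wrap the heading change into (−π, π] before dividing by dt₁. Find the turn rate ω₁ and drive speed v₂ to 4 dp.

ω₁ = 1.2218, v₂ = 8.6313

heading to target = atan2(-1−0.5, -3.5−5) = -2.9669
Δθ = wrap(-2.9669 − 0.2618) = 3.0545; ω₁ = Δθ/dt₁ = 1.2218
distance = √((-3.5−5)² + (-1−0.5)²) = 8.6313; v₂ = distance/dt₂ = 8.6313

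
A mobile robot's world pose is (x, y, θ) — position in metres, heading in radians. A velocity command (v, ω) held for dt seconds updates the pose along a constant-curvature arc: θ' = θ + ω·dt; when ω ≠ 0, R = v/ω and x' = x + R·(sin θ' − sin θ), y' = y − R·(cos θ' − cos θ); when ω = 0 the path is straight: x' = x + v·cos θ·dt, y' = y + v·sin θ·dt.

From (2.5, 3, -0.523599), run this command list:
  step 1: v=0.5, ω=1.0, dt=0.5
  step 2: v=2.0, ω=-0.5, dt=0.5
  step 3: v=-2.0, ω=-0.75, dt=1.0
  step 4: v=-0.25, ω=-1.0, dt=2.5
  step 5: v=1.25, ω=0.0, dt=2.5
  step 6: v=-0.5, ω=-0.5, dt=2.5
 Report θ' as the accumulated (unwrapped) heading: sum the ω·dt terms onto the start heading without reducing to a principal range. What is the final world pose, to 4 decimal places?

(0.2001, 4.5034, -4.7736)

step 1: θ'=-0.0236 (R=0.5000) → pose (2.7382, 2.9332, -0.0236)
step 2: θ'=-0.2736 (R=-4.0000) → pose (3.7246, 2.7855, -0.2736)
step 3: θ'=-1.0236 (R=2.6667) → pose (2.1678, 3.9655, -1.0236)
step 4: θ'=-3.5236 (R=0.2500) → pose (2.4745, 4.3276, -3.5236)
step 5: θ'=-3.5236 (straight) → pose (-0.4252, 5.4925, -3.5236)
step 6: θ'=-4.7736 (R=1.0000) → pose (0.2001, 4.5034, -4.7736)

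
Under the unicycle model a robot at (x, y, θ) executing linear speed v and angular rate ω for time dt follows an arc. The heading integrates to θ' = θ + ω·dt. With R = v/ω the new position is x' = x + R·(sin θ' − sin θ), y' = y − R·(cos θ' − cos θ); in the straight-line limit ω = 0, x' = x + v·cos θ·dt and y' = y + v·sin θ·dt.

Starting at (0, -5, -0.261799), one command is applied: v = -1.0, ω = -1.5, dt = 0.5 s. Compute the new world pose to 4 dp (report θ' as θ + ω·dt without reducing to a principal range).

θ' = -0.2618 + -1.5·0.5 = -1.0118
R = v/ω = -1.0/-1.5 = 0.6667
x' = 0 + 0.6667·(sin -1.0118 − sin -0.2618) = -0.3926
y' = -5 − 0.6667·(cos -1.0118 − cos -0.2618) = -4.7096

(-0.3926, -4.7096, -1.0118)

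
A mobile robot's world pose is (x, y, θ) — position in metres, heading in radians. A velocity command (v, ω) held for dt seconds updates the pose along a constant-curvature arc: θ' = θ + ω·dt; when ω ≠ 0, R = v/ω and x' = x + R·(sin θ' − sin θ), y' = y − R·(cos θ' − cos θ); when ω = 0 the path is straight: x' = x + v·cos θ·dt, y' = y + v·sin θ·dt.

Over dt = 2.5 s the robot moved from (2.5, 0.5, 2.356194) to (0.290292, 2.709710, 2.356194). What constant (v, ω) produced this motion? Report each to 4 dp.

Δθ = 2.356194 − 2.356194 = 0.000000
ω = Δθ/dt = 0.000000/2.5 = 0.0000
ω = 0 → v = (Δx·cos θ + Δy·sin θ)/dt = 1.2500

v = 1.2500, ω = 0.0000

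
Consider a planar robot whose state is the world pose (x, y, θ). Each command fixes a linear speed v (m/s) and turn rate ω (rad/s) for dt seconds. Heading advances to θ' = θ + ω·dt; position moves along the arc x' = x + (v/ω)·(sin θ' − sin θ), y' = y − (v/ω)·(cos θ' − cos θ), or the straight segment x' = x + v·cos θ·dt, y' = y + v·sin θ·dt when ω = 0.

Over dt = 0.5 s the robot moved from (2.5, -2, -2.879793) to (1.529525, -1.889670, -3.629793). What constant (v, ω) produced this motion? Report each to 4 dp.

v = 2.0000, ω = -1.5000

Δθ = -3.629793 − -2.879793 = -0.750000
ω = Δθ/dt = -0.750000/0.5 = -1.5000
R = Δx/(sin θ' − sin θ) = -1.3333
v = R·ω = -1.3333·-1.5000 = 2.0000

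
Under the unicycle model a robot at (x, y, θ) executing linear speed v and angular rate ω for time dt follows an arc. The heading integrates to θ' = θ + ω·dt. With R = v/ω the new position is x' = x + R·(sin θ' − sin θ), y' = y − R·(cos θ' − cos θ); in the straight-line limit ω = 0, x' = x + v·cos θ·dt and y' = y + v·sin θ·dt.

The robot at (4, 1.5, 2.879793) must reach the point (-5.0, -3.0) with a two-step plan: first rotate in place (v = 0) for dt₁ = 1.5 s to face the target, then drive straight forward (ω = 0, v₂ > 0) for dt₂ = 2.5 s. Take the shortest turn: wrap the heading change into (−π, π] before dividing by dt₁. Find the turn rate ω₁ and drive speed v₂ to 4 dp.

heading to target = atan2(-3−1.5, -5−4) = -2.6779
Δθ = wrap(-2.6779 − 2.8798) = 0.7254; ω₁ = Δθ/dt₁ = 0.4836
distance = √((-5−4)² + (-3−1.5)²) = 10.0623; v₂ = distance/dt₂ = 4.0249

ω₁ = 0.4836, v₂ = 4.0249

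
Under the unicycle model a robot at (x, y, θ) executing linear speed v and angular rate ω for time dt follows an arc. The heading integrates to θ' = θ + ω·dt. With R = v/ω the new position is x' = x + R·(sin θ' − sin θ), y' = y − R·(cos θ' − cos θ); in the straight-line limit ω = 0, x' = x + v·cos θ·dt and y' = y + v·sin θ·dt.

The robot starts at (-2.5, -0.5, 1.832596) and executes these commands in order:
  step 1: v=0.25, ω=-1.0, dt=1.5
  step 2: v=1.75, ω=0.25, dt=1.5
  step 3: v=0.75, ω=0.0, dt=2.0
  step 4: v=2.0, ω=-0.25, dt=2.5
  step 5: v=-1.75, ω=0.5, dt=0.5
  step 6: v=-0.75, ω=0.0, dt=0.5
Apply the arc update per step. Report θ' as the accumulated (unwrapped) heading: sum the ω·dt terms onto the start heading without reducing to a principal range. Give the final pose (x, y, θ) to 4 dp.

(4.3959, 3.6639, 0.3326)

step 1: θ'=0.3326 (R=-0.2500) → pose (-2.3401, -0.1990, 0.3326)
step 2: θ'=0.7076 (R=7.0000) → pose (-0.0756, 1.0979, 0.7076)
step 3: θ'=0.7076 (straight) → pose (1.0643, 2.0729, 0.7076)
step 4: θ'=0.0826 (R=-8.0000) → pose (5.6044, 3.9662, 0.0826)
step 5: θ'=0.3326 (R=-3.5000) → pose (4.7504, 3.7864, 0.3326)
step 6: θ'=0.3326 (straight) → pose (4.3959, 3.6639, 0.3326)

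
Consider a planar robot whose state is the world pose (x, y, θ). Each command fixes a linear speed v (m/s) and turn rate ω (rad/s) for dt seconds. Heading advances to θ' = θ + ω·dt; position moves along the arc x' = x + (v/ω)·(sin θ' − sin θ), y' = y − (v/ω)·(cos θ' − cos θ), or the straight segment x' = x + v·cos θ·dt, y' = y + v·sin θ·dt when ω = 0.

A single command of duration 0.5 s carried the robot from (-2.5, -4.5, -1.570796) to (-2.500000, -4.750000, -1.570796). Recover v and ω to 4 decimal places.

Δθ = -1.570796 − -1.570796 = 0.000000
ω = Δθ/dt = 0.000000/0.5 = 0.0000
ω = 0 → v = (Δx·cos θ + Δy·sin θ)/dt = 0.5000

v = 0.5000, ω = 0.0000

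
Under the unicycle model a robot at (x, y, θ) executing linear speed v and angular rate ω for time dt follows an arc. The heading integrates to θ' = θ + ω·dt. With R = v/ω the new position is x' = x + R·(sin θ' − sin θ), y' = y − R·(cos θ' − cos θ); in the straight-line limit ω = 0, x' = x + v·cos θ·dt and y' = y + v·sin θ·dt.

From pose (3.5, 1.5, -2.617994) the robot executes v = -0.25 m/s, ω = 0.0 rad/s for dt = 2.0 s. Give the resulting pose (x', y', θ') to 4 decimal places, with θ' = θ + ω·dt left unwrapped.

(3.9330, 1.7500, -2.6180)

θ' = -2.6180 + 0.0·2.0 = -2.6180
ω = 0 → straight: x' = 3.5 + -0.25·cos(-2.6180)·2.0 = 3.9330
y' = 1.5 + -0.25·sin(-2.6180)·2.0 = 1.7500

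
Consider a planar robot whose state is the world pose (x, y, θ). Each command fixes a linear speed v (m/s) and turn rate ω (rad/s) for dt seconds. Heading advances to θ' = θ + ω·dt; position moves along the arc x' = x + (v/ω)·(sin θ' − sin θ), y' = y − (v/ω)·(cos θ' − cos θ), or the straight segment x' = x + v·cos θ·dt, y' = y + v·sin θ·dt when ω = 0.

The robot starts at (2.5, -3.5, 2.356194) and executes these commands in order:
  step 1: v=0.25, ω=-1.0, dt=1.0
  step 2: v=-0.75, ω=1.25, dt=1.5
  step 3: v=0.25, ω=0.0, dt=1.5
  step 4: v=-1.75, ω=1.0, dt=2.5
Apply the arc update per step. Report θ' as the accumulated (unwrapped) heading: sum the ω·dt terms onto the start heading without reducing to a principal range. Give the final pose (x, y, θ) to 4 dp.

step 1: θ'=1.3562 (R=-0.2500) → pose (2.4325, -3.2700, 1.3562)
step 2: θ'=3.2312 (R=-0.6000) → pose (3.0724, -3.9954, 3.2312)
step 3: θ'=3.2312 (straight) → pose (2.6989, -4.0289, 3.2312)
step 4: θ'=5.7312 (R=-1.7500) → pose (3.4600, -0.7958, 5.7312)

(3.4600, -0.7958, 5.7312)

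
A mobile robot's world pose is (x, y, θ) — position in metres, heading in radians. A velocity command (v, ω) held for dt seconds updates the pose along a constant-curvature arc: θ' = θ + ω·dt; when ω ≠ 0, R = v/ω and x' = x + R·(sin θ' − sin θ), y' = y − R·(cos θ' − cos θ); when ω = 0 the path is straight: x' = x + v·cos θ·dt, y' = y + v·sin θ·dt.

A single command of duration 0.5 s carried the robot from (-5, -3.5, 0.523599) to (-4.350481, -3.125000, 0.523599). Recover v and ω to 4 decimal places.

Δθ = 0.523599 − 0.523599 = 0.000000
ω = Δθ/dt = 0.000000/0.5 = 0.0000
ω = 0 → v = (Δx·cos θ + Δy·sin θ)/dt = 1.5000

v = 1.5000, ω = 0.0000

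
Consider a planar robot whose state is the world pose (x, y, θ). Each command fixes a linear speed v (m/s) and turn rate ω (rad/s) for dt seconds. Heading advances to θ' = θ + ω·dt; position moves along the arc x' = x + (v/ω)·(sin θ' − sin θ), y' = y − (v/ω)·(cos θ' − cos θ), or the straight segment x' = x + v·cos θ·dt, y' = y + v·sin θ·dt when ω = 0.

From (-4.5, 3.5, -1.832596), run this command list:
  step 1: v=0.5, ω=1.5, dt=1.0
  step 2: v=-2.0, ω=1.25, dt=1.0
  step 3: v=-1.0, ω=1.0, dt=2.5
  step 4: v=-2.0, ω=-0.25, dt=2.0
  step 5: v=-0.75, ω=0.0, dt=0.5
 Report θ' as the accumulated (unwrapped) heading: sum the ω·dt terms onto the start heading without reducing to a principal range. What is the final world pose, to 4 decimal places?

(-0.6906, 1.0077, 2.9174)

step 1: θ'=-0.3326 (R=0.3333) → pose (-4.2869, 3.0987, -0.3326)
step 2: θ'=0.9174 (R=-1.6000) → pose (-6.0797, 2.5590, 0.9174)
step 3: θ'=3.4174 (R=-1.0000) → pose (-5.0133, 0.9889, 3.4174)
step 4: θ'=2.9174 (R=8.0000) → pose (-1.0562, 1.0910, 2.9174)
step 5: θ'=2.9174 (straight) → pose (-0.6906, 1.0077, 2.9174)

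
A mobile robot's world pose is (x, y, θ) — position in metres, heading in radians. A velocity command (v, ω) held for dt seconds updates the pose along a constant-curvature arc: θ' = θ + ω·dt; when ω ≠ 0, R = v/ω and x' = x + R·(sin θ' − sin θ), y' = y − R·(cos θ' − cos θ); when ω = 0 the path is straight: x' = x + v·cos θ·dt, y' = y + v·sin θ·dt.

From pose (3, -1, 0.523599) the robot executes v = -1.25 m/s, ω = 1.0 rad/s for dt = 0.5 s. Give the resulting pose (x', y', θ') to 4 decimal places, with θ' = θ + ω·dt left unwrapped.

θ' = 0.5236 + 1.0·0.5 = 1.0236
R = v/ω = -1.25/1.0 = -1.2500
x' = 3 + -1.2500·(sin 1.0236 − sin 0.5236) = 2.5575
y' = -1 − -1.2500·(cos 1.0236 − cos 0.5236) = -1.4322

(2.5575, -1.4322, 1.0236)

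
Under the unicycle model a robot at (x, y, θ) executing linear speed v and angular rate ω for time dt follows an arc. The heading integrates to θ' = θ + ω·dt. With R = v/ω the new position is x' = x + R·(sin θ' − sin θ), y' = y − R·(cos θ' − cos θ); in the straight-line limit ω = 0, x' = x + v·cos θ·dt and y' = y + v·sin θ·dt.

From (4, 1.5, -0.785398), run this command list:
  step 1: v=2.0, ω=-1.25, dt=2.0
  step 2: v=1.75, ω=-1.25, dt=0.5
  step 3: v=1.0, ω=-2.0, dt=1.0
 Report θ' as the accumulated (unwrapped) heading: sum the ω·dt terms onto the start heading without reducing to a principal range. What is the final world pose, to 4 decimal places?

(2.0321, -0.0105, -5.9104)

step 1: θ'=-3.2854 (R=-1.6000) → pose (2.6393, -1.2149, -3.2854)
step 2: θ'=-3.9104 (R=-1.4000) → pose (1.8666, -0.8355, -3.9104)
step 3: θ'=-5.9104 (R=-0.5000) → pose (2.0321, -0.0105, -5.9104)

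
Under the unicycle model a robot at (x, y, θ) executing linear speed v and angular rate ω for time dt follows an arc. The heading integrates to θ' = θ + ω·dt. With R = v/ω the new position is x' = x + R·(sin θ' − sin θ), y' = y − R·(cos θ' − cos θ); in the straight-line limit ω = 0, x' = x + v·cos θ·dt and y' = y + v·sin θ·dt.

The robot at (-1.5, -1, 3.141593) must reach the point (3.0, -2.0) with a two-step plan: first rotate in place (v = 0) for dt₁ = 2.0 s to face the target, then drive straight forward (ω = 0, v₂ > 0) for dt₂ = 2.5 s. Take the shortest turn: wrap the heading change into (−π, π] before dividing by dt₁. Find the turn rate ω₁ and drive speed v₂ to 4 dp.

heading to target = atan2(-2−-1, 3−-1.5) = -0.2187
Δθ = wrap(-0.2187 − 3.1416) = 2.9229; ω₁ = Δθ/dt₁ = 1.4615
distance = √((3−-1.5)² + (-2−-1)²) = 4.6098; v₂ = distance/dt₂ = 1.8439

ω₁ = 1.4615, v₂ = 1.8439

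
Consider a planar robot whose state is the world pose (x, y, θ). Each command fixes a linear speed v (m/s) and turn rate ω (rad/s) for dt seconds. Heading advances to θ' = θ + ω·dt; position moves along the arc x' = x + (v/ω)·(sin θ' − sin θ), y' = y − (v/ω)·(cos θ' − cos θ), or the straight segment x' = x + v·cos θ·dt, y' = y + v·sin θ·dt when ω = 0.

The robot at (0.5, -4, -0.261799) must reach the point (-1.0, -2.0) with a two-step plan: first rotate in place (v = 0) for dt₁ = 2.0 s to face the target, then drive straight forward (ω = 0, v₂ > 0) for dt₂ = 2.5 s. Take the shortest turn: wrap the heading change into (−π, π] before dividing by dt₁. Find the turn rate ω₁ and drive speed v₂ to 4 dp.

ω₁ = 1.2380, v₂ = 1.0000

heading to target = atan2(-2−-4, -1−0.5) = 2.2143
Δθ = wrap(2.2143 − -0.2618) = 2.4761; ω₁ = Δθ/dt₁ = 1.2380
distance = √((-1−0.5)² + (-2−-4)²) = 2.5000; v₂ = distance/dt₂ = 1.0000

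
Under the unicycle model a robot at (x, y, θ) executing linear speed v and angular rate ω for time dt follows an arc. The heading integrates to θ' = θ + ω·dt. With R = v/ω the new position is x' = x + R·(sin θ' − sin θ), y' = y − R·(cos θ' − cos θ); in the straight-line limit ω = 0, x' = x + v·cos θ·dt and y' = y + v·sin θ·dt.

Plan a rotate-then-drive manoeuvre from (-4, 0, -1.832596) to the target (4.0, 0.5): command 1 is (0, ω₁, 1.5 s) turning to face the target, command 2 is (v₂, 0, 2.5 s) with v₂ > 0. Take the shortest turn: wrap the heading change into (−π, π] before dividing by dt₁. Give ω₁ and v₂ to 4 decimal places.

heading to target = atan2(0.5−0, 4−-4) = 0.0624
Δθ = wrap(0.0624 − -1.8326) = 1.8950; ω₁ = Δθ/dt₁ = 1.2633
distance = √((4−-4)² + (0.5−0)²) = 8.0156; v₂ = distance/dt₂ = 3.2062

ω₁ = 1.2633, v₂ = 3.2062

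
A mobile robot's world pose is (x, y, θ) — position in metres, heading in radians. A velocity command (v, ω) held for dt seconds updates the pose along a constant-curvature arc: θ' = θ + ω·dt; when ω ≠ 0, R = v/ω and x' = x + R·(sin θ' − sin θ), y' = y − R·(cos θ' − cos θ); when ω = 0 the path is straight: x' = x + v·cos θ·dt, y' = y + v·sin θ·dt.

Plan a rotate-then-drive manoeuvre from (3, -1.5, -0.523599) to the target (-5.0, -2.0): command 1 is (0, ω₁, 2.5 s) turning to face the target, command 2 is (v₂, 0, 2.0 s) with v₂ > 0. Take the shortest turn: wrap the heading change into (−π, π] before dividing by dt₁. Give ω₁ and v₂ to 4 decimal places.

heading to target = atan2(-2−-1.5, -5−3) = -3.0792
Δθ = wrap(-3.0792 − -0.5236) = -2.5556; ω₁ = Δθ/dt₁ = -1.0222
distance = √((-5−3)² + (-2−-1.5)²) = 8.0156; v₂ = distance/dt₂ = 4.0078

ω₁ = -1.0222, v₂ = 4.0078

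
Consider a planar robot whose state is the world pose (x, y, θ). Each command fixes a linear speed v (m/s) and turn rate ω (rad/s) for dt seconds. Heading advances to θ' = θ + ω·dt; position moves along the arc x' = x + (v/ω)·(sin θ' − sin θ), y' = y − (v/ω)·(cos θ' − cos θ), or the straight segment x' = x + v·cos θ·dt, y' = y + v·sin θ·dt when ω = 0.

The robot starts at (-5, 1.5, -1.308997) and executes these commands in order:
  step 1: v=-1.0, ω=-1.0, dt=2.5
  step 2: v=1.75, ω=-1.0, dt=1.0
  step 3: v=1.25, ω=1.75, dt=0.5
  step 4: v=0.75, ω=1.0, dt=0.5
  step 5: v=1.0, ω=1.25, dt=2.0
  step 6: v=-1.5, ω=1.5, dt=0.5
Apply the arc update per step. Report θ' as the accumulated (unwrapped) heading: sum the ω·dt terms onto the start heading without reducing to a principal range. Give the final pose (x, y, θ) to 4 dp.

(-6.0888, 3.9963, -0.1840)

step 1: θ'=-3.8090 (R=1.0000) → pose (-3.4151, 2.5442, -3.8090)
step 2: θ'=-4.8090 (R=-1.7500) → pose (-4.0738, 4.0876, -4.8090)
step 3: θ'=-3.9340 (R=0.7143) → pose (-4.2762, 4.6580, -3.9340)
step 4: θ'=-3.4340 (R=0.7500) → pose (-4.5940, 4.8495, -3.4340)
step 5: θ'=-0.9340 (R=0.8000) → pose (-5.4678, 3.6078, -0.9340)
step 6: θ'=-0.1840 (R=-1.0000) → pose (-6.0888, 3.9963, -0.1840)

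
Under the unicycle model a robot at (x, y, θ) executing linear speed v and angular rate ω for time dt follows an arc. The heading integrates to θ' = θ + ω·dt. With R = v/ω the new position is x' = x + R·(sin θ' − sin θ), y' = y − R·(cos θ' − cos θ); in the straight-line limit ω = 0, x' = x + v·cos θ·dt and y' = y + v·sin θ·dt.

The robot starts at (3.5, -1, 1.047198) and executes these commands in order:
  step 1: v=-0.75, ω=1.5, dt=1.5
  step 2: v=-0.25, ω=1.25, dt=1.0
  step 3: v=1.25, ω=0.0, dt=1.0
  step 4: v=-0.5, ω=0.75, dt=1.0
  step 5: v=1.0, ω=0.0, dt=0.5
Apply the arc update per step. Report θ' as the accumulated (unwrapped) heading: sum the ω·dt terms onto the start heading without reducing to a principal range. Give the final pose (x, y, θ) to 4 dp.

step 1: θ'=3.2972 (R=-0.5000) → pose (4.0105, -1.7440, 3.2972)
step 2: θ'=4.5472 (R=-0.2000) → pose (4.1768, -1.5793, 4.5472)
step 3: θ'=4.5472 (straight) → pose (3.9712, -2.8122, 4.5472)
step 4: θ'=5.2972 (R=-0.6667) → pose (3.8695, -2.3346, 5.2972)
step 5: θ'=5.2972 (straight) → pose (4.1455, -2.7515, 5.2972)

(4.1455, -2.7515, 5.2972)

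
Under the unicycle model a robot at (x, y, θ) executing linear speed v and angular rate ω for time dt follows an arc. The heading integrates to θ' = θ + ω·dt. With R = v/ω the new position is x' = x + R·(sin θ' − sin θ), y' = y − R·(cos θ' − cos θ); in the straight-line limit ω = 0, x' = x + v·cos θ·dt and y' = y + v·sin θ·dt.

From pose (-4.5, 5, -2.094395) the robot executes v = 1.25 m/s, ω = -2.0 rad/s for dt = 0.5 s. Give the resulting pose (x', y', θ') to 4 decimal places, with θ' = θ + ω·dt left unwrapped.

(-5.0118, 4.6882, -3.0944)

θ' = -2.0944 + -2.0·0.5 = -3.0944
R = v/ω = 1.25/-2.0 = -0.6250
x' = -4.5 + -0.6250·(sin -3.0944 − sin -2.0944) = -5.0118
y' = 5 − -0.6250·(cos -3.0944 − cos -2.0944) = 4.6882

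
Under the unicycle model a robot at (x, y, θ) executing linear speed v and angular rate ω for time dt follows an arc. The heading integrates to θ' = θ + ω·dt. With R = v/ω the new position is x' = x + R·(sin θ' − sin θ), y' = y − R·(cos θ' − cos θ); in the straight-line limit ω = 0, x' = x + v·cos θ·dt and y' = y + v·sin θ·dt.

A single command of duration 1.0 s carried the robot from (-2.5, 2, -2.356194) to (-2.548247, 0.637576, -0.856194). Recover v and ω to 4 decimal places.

v = 1.5000, ω = 1.5000

Δθ = -0.856194 − -2.356194 = 1.500000
ω = Δθ/dt = 1.500000/1.0 = 1.5000
R = −Δy/(cos θ' − cos θ) = 1.0000
v = R·ω = 1.0000·1.5000 = 1.5000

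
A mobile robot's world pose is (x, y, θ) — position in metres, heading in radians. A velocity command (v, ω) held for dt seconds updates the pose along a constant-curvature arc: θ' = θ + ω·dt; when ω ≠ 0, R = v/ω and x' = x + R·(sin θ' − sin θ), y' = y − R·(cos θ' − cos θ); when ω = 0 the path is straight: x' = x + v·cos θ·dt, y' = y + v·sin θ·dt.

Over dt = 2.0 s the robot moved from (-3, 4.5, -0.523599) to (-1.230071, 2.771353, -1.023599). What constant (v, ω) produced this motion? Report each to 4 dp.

v = 1.2500, ω = -0.2500

Δθ = -1.023599 − -0.523599 = -0.500000
ω = Δθ/dt = -0.500000/2.0 = -0.2500
R = Δx/(sin θ' − sin θ) = -5.0000
v = R·ω = -5.0000·-0.2500 = 1.2500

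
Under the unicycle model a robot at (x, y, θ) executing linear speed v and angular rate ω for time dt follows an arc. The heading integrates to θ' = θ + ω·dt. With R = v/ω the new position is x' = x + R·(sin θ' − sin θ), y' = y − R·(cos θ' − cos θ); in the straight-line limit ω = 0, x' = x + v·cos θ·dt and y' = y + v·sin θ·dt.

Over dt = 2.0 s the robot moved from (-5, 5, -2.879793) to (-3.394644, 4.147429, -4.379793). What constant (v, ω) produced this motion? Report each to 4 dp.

v = -1.0000, ω = -0.7500

Δθ = -4.379793 − -2.879793 = -1.500000
ω = Δθ/dt = -1.500000/2.0 = -0.7500
R = Δx/(sin θ' − sin θ) = 1.3333
v = R·ω = 1.3333·-0.7500 = -1.0000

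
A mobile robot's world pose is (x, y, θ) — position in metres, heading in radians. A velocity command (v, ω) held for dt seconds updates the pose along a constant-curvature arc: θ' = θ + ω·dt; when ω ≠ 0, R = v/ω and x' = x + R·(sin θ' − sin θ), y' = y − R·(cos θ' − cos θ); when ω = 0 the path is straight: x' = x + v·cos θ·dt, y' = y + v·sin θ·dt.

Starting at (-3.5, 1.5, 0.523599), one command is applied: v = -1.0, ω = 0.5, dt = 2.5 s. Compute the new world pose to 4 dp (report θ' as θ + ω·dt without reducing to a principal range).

(-4.4590, -0.6349, 1.7736)

θ' = 0.5236 + 0.5·2.5 = 1.7736
R = v/ω = -1.0/0.5 = -2.0000
x' = -3.5 + -2.0000·(sin 1.7736 − sin 0.5236) = -4.4590
y' = 1.5 − -2.0000·(cos 1.7736 − cos 0.5236) = -0.6349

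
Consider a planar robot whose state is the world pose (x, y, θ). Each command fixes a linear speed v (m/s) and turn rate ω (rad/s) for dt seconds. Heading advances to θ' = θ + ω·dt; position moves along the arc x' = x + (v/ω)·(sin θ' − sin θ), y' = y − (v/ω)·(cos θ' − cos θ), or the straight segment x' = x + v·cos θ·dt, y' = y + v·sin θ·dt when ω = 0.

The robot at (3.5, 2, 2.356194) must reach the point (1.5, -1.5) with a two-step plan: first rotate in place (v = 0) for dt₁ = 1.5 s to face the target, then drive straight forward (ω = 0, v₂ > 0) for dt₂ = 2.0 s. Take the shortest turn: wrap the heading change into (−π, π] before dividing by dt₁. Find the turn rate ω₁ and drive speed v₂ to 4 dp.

heading to target = atan2(-1.5−2, 1.5−3.5) = -2.0899
Δθ = wrap(-2.0899 − 2.3562) = 1.8370; ω₁ = Δθ/dt₁ = 1.2247
distance = √((1.5−3.5)² + (-1.5−2)²) = 4.0311; v₂ = distance/dt₂ = 2.0156

ω₁ = 1.2247, v₂ = 2.0156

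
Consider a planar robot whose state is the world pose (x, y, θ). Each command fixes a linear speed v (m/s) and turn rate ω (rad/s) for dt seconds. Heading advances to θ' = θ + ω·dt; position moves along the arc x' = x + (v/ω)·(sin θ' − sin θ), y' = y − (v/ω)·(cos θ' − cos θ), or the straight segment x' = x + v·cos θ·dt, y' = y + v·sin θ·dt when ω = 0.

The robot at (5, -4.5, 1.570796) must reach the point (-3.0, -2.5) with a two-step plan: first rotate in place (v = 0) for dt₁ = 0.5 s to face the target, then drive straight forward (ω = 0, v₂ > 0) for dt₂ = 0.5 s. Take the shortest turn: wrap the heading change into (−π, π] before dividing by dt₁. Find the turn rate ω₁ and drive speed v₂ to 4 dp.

ω₁ = 2.6516, v₂ = 16.4924

heading to target = atan2(-2.5−-4.5, -3−5) = 2.8966
Δθ = wrap(2.8966 − 1.5708) = 1.3258; ω₁ = Δθ/dt₁ = 2.6516
distance = √((-3−5)² + (-2.5−-4.5)²) = 8.2462; v₂ = distance/dt₂ = 16.4924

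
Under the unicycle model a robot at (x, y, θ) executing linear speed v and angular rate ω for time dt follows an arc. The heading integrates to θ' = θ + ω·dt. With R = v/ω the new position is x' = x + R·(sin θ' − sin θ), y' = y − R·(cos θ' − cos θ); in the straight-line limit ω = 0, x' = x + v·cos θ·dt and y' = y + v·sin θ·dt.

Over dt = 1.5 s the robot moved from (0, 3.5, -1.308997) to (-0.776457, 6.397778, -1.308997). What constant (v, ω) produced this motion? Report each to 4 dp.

v = -2.0000, ω = 0.0000

Δθ = -1.308997 − -1.308997 = 0.000000
ω = Δθ/dt = 0.000000/1.5 = 0.0000
ω = 0 → v = (Δx·cos θ + Δy·sin θ)/dt = -2.0000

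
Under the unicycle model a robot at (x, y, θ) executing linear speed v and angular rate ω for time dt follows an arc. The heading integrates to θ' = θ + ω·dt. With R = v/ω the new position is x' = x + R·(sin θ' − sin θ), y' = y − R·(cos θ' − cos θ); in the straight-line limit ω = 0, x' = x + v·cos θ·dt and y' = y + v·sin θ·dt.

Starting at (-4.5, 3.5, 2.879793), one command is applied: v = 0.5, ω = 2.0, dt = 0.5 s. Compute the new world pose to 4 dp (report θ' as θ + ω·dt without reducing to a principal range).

θ' = 2.8798 + 2.0·0.5 = 3.8798
R = v/ω = 0.5/2.0 = 0.2500
x' = -4.5 + 0.2500·(sin 3.8798 − sin 2.8798) = -4.7329
y' = 3.5 − 0.2500·(cos 3.8798 − cos 2.8798) = 3.4434

(-4.7329, 3.4434, 3.8798)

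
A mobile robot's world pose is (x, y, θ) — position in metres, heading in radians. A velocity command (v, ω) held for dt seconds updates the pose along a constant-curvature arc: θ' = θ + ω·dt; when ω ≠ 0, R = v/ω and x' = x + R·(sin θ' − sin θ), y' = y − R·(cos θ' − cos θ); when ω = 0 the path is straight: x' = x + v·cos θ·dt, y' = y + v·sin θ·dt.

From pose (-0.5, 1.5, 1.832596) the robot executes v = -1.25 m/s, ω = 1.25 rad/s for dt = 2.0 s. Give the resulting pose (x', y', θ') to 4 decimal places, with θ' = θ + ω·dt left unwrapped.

θ' = 1.8326 + 1.25·2.0 = 4.3326
R = v/ω = -1.25/1.25 = -1.0000
x' = -0.5 + -1.0000·(sin 4.3326 − sin 1.8326) = 1.3947
y' = 1.5 − -1.0000·(cos 4.3326 − cos 1.8326) = 1.3881

(1.3947, 1.3881, 4.3326)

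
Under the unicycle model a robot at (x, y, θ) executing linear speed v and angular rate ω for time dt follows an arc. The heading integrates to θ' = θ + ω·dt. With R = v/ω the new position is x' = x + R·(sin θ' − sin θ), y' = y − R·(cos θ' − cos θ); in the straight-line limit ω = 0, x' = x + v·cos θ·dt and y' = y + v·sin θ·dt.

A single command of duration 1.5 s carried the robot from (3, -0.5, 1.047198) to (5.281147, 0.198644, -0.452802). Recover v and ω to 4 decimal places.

Δθ = -0.452802 − 1.047198 = -1.500000
ω = Δθ/dt = -1.500000/1.5 = -1.0000
R = Δx/(sin θ' − sin θ) = -1.7500
v = R·ω = -1.7500·-1.0000 = 1.7500

v = 1.7500, ω = -1.0000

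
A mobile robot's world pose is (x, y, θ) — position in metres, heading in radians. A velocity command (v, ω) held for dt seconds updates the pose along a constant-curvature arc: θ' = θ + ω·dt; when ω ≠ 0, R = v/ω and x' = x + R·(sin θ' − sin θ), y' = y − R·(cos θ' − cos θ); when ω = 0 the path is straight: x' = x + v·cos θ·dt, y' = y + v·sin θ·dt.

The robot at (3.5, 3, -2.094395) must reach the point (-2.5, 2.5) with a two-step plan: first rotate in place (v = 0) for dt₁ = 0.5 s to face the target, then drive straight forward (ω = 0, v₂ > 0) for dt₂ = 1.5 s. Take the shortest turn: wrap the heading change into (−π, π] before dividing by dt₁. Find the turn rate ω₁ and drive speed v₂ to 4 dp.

heading to target = atan2(2.5−3, -2.5−3.5) = -3.0585
Δθ = wrap(-3.0585 − -2.0944) = -0.9641; ω₁ = Δθ/dt₁ = -1.9281
distance = √((-2.5−3.5)² + (2.5−3)²) = 6.0208; v₂ = distance/dt₂ = 4.0139

ω₁ = -1.9281, v₂ = 4.0139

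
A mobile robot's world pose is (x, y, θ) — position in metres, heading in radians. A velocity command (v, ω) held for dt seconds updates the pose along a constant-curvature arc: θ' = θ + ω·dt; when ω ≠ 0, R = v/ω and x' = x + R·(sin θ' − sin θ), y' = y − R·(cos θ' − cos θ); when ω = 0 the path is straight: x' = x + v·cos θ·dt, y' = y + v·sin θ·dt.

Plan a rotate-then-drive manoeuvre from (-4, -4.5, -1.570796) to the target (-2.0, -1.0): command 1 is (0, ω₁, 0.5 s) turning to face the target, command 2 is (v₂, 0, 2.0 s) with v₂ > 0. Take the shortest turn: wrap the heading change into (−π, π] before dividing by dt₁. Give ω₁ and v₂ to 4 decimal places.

ω₁ = 5.2449, v₂ = 2.0156

heading to target = atan2(-1−-4.5, -2−-4) = 1.0517
Δθ = wrap(1.0517 − -1.5708) = 2.6224; ω₁ = Δθ/dt₁ = 5.2449
distance = √((-2−-4)² + (-1−-4.5)²) = 4.0311; v₂ = distance/dt₂ = 2.0156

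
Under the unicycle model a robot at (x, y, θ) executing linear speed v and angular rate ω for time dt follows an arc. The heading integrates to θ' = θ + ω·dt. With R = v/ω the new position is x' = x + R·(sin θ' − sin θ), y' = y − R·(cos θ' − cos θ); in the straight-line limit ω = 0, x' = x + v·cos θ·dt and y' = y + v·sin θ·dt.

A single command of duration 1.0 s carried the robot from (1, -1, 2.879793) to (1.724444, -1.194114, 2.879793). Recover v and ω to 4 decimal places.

Δθ = 2.879793 − 2.879793 = 0.000000
ω = Δθ/dt = 0.000000/1.0 = 0.0000
ω = 0 → v = (Δx·cos θ + Δy·sin θ)/dt = -0.7500

v = -0.7500, ω = 0.0000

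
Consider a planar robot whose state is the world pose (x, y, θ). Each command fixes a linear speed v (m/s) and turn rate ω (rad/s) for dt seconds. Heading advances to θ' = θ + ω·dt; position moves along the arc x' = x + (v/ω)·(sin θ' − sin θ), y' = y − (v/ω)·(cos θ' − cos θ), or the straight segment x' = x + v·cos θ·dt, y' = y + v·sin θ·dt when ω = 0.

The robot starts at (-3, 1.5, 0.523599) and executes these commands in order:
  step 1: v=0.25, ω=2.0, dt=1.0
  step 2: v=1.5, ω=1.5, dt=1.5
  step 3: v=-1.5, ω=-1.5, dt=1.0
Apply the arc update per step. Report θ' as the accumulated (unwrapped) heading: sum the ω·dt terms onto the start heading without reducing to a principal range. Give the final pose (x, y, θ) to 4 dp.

(-3.7011, 1.8864, 3.2736)

step 1: θ'=2.5236 (R=0.1250) → pose (-2.9901, 1.7101, 2.5236)
step 2: θ'=4.7736 (R=1.0000) → pose (-4.5676, 0.8339, 4.7736)
step 3: θ'=3.2736 (R=1.0000) → pose (-3.7011, 1.8864, 3.2736)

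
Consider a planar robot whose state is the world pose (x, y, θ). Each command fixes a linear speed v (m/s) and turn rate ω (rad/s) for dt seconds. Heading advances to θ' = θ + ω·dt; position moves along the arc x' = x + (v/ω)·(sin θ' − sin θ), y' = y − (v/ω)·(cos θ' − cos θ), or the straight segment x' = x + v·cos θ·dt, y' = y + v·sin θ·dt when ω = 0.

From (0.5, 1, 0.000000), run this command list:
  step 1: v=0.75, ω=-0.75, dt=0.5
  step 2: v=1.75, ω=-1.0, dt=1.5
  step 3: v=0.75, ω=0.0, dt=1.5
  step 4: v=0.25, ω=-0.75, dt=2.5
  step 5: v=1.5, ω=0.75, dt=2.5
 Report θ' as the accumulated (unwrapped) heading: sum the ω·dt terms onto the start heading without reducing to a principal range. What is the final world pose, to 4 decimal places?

step 1: θ'=-0.3750 (R=-1.0000) → pose (0.8663, 0.9305, -0.3750)
step 2: θ'=-1.8750 (R=-1.7500) → pose (1.8949, -1.2221, -1.8750)
step 3: θ'=-1.8750 (straight) → pose (1.5580, -2.2954, -1.8750)
step 4: θ'=-3.7500 (R=-0.3333) → pose (1.0494, -2.4691, -3.7500)
step 5: θ'=-1.8750 (R=2.0000) → pose (-2.0019, -3.5111, -1.8750)

(-2.0019, -3.5111, -1.8750)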